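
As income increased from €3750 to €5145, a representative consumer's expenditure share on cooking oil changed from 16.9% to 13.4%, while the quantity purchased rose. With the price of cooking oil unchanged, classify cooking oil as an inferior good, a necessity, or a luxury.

Quantity rises but the budget share falls as income rises, so 0 < η < 1.

necessity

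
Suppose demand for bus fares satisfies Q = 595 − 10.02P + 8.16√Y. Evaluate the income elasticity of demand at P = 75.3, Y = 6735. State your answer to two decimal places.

0.66

At P = 75.3, Y = 6735: Q = 510.161.
Holding P constant, ∂Q/∂Y = 8.16/(2√Y) = 0.0497154.
η_Y = (∂Q/∂Y)·(Y/Q) = 0.0497154 × (6735/510.161) = 0.66.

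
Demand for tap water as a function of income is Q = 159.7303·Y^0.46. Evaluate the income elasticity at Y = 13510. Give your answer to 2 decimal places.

For Q = A·Y^β the income elasticity is constant and equal to β.
Here β = 0.46, so η = 0.46.

0.46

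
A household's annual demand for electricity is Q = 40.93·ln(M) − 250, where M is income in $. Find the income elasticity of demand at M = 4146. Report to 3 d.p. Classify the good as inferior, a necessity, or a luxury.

At M = 4146: Q = 90.943.
dQ/dM = 40.93/M = 0.00987217 at this income.
η = (dQ/dM)·(M/Q) = 0.00987217 × (4146/90.943) = 0.450.
Since 0 < η < 1, the good is a necessity.

0.450 (necessity)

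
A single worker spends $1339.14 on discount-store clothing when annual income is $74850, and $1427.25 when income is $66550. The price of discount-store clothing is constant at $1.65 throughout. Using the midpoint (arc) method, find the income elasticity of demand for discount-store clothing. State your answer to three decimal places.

With a constant price, Q₁ = 1339.14/1.65 = 811.600 and Q₂ = 1427.25/1.65 = 865.000 (equivalently, work directly with expenditure since P cancels).
Midpoint %ΔQ = (1427.25 − 1339.14)/1383.20 = 0.06370; midpoint %ΔI = (66550 − 74850)/70700 = -0.11740.
η = 0.06370 / -0.11740 = -0.543.

-0.543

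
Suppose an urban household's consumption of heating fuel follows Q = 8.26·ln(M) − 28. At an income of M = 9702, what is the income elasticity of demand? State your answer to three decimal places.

0.173

At M = 9702: Q = 47.828.
dQ/dM = 8.26/M = 0.000851371 at this income.
η = (dQ/dM)·(M/Q) = 0.000851371 × (9702/47.828) = 0.173.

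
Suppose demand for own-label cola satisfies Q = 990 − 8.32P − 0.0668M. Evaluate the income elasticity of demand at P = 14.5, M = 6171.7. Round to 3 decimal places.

At P = 14.5, M = 6171.7: Q = 457.090.
Holding P constant, ∂Q/∂M = −0.0668.
η_M = (∂Q/∂M)·(M/Q) = -0.0668 × (6171.7/457.090) = -0.902.

-0.902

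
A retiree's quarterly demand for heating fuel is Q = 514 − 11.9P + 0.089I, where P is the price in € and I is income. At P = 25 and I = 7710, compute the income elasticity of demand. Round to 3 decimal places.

At P = 25, I = 7710: Q = 902.690.
Holding P constant, ∂Q/∂I = 0.089.
η_I = (∂Q/∂I)·(I/Q) = 0.089 × (7710/902.690) = 0.760.

0.760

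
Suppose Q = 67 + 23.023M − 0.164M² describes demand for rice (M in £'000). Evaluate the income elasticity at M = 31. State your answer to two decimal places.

At M = 31: Q = 623.1090.
dQ/dM = 23.023 − 0.328M = 12.85500.
η = (dQ/dM)·(M/Q) = 12.85500 × (31/623.1090) = 0.64.

0.64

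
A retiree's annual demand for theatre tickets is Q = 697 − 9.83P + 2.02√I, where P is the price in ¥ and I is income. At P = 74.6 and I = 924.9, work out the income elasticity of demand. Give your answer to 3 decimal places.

1.223

At P = 74.6, I = 924.9: Q = 25.115.
Holding P constant, ∂Q/∂I = 2.02/(2√I) = 0.0332104.
η_I = (∂Q/∂I)·(I/Q) = 0.0332104 × (924.9/25.115) = 1.223.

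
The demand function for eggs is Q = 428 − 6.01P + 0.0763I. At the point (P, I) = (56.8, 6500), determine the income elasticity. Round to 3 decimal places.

At P = 56.8, I = 6500: Q = 582.582.
Holding P constant, ∂Q/∂I = 0.0763.
η_I = (∂Q/∂I)·(I/Q) = 0.0763 × (6500/582.582) = 0.851.

0.851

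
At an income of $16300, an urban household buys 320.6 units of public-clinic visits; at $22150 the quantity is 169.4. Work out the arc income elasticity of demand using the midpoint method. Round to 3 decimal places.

ΔQ = 169.4 − 320.6 = -151.2; midpoint Q̄ = (320.6 + 169.4)/2 = 245.
ΔI = 22150 − 16300 = 5850; midpoint Ī = (16300 + 22150)/2 = 19225.
η = (ΔQ/Q̄) ÷ (ΔI/Ī) = (-151.2/245) ÷ (5850/19225) = -2.028.

-2.028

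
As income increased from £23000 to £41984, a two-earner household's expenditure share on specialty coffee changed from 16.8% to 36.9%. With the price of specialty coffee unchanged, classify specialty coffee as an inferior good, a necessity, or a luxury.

luxury

The budget share rises as income rises, so η > 1.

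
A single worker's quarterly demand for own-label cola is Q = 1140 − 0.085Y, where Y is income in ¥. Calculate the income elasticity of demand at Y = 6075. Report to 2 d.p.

-0.83

At Y = 6075: Q = 623.625.
dQ/dY = −0.085.
η = (dQ/dY)·(Y/Q) = -0.085 × (6075/623.625) = -0.83.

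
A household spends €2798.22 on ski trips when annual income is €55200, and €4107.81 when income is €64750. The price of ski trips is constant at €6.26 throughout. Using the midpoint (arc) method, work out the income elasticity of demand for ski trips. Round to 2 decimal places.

With a constant price, Q₁ = 2798.22/6.26 = 447.000 and Q₂ = 4107.81/6.26 = 656.200 (equivalently, work directly with expenditure since P cancels).
Midpoint %ΔQ = (4107.81 − 2798.22)/3453.02 = 0.37926; midpoint %ΔI = (64750 − 55200)/59975 = 0.15923.
η = 0.37926 / 0.15923 = 2.38.

2.38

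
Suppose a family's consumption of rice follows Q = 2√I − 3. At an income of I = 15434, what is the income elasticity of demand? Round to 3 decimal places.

At I = 15434: Q = 245.467.
dQ/dI = 2/(2√I) = 0.00804935 at this income.
η = (dQ/dI)·(I/Q) = 0.00804935 × (15434/245.467) = 0.506.

0.506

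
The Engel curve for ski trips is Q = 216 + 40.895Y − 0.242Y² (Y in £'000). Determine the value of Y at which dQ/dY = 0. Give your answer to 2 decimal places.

dQ/dY = 40.895 − 0.484Y.
The good is inferior where dQ/dY < 0. Setting dQ/dY = 0 gives Y = 40.895 / 0.484 = 84.49.

84.49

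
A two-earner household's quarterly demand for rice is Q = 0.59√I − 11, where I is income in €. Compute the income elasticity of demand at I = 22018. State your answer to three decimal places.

0.572

At I = 22018: Q = 76.547.
dQ/dI = 0.59/(2√I) = 0.00198808 at this income.
η = (dQ/dI)·(I/Q) = 0.00198808 × (22018/76.547) = 0.572.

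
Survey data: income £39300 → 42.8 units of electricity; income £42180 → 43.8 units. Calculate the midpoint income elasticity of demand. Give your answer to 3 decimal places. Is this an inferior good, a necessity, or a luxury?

ΔQ = 43.8 − 42.8 = 1; midpoint Q̄ = (42.8 + 43.8)/2 = 43.3.
ΔI = 42180 − 39300 = 2880; midpoint Ī = (39300 + 42180)/2 = 40740.
η = (ΔQ/Q̄) ÷ (ΔI/Ī) = (1/43.3) ÷ (2880/40740) = 0.327.
0 < η < 1 ⇒ necessity.

0.327 (necessity)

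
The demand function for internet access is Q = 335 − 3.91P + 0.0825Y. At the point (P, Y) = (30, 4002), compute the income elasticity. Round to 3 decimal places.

0.603

At P = 30, Y = 4002: Q = 547.865.
Holding P constant, ∂Q/∂Y = 0.0825.
η_Y = (∂Q/∂Y)·(Y/Q) = 0.0825 × (4002/547.865) = 0.603.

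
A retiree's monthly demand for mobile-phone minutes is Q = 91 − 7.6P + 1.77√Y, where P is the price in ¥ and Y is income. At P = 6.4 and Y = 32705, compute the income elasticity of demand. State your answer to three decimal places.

At P = 6.4, Y = 32705: Q = 362.456.
Holding P constant, ∂Q/∂Y = 1.77/(2√Y) = 0.00489369.
η_Y = (∂Q/∂Y)·(Y/Q) = 0.00489369 × (32705/362.456) = 0.442.

0.442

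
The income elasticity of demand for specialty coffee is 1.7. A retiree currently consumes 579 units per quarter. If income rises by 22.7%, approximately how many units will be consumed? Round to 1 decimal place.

%ΔQ ≈ η × %ΔI = 1.7 × 22.7% = 38.59%.
New Q ≈ 579 × (1 + 0.3859) = 802.4.

802.4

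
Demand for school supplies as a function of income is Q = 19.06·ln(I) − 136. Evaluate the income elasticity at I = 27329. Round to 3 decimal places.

At I = 27329: Q = 58.711.
dQ/dI = 19.06/I = 0.000697428 at this income.
η = (dQ/dI)·(I/Q) = 0.000697428 × (27329/58.711) = 0.325.

0.325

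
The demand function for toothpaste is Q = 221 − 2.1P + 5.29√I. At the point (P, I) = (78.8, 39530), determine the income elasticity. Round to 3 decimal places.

0.475

At P = 78.8, I = 39530: Q = 1107.286.
Holding P constant, ∂Q/∂I = 5.29/(2√I) = 0.0133034.
η_I = (∂Q/∂I)·(I/Q) = 0.0133034 × (39530/1107.286) = 0.475.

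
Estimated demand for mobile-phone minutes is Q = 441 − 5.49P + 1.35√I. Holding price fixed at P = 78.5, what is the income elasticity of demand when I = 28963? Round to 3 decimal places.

0.479

At P = 78.5, I = 28963: Q = 239.785.
Holding P constant, ∂Q/∂I = 1.35/(2√I) = 0.00396627.
η_I = (∂Q/∂I)·(I/Q) = 0.00396627 × (28963/239.785) = 0.479.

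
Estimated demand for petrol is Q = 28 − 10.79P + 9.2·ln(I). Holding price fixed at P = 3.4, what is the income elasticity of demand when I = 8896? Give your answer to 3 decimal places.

0.123

At P = 3.4, I = 8896: Q = 74.973.
Holding P constant, ∂Q/∂I = 9.2/I = 0.00103417.
η_I = (∂Q/∂I)·(I/Q) = 0.00103417 × (8896/74.973) = 0.123.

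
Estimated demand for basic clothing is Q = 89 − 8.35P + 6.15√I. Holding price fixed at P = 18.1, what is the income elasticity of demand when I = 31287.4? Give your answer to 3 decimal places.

At P = 18.1, I = 31287.4: Q = 1025.692.
Holding P constant, ∂Q/∂I = 6.15/(2√I) = 0.0173844.
η_I = (∂Q/∂I)·(I/Q) = 0.0173844 × (31287.4/1025.692) = 0.530.

0.530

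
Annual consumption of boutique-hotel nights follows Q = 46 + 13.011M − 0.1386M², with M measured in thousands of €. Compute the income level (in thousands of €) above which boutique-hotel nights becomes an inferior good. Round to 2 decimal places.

dQ/dM = 13.011 − 0.2772M.
The good is inferior where dQ/dM < 0. Setting dQ/dM = 0 gives M = 13.011 / 0.2772 = 46.94.

46.94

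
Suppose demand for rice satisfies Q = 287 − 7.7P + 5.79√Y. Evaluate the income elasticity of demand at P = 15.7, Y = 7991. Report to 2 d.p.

At P = 15.7, Y = 7991: Q = 683.692.
Holding P constant, ∂Q/∂Y = 5.79/(2√Y) = 0.0323853.
η_Y = (∂Q/∂Y)·(Y/Q) = 0.0323853 × (7991/683.692) = 0.38.

0.38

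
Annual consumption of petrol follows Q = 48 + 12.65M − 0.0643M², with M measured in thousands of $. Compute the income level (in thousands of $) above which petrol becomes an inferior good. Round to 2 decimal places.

dQ/dM = 12.65 − 0.1286M.
The good is inferior where dQ/dM < 0. Setting dQ/dM = 0 gives M = 12.65 / 0.1286 = 98.37.

98.37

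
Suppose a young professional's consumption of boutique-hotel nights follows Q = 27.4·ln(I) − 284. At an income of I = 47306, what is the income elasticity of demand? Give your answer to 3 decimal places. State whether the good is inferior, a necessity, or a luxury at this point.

2.504 (luxury)

At I = 47306: Q = 10.944.
dQ/dI = 27.4/I = 0.000579208 at this income.
η = (dQ/dI)·(I/Q) = 0.000579208 × (47306/10.944) = 2.504.
Since η > 1, the good is a luxury.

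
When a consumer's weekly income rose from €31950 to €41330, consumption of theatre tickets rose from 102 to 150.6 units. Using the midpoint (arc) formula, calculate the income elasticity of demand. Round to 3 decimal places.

1.503

ΔQ = 150.6 − 102 = 48.6; midpoint Q̄ = (102 + 150.6)/2 = 126.3.
ΔI = 41330 − 31950 = 9380; midpoint Ī = (31950 + 41330)/2 = 36640.
η = (ΔQ/Q̄) ÷ (ΔI/Ī) = (48.6/126.3) ÷ (9380/36640) = 1.503.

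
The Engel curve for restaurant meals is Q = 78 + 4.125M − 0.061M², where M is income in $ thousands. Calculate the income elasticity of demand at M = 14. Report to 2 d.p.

0.27

At M = 14: Q = 123.7940.
dQ/dM = 4.125 − 0.122M = 2.41700.
η = (dQ/dM)·(M/Q) = 2.41700 × (14/123.7940) = 0.27.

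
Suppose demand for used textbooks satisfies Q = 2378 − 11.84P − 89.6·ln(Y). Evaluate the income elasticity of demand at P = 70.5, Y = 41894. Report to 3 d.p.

-0.152

At P = 70.5, Y = 41894: Q = 589.676.
Holding P constant, ∂Q/∂Y = -89.6/Y = -0.00213873.
η_Y = (∂Q/∂Y)·(Y/Q) = -0.00213873 × (41894/589.676) = -0.152.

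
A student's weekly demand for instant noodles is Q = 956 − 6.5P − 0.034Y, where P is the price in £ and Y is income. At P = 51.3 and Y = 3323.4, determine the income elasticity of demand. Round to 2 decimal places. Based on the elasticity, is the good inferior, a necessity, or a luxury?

-0.22 (inferior good)

At P = 51.3, Y = 3323.4: Q = 509.554.
Holding P constant, ∂Q/∂Y = −0.034.
η_Y = (∂Q/∂Y)·(Y/Q) = -0.034 × (3323.4/509.554) = -0.22.
Since η < 0, this is an inferior good.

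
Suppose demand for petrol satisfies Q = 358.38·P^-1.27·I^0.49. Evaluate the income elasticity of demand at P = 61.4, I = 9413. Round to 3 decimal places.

0.490

For a multiplicative demand Q = A·P^α·I^β, the income elasticity is β everywhere.
Here β = 0.49, so η = 0.490.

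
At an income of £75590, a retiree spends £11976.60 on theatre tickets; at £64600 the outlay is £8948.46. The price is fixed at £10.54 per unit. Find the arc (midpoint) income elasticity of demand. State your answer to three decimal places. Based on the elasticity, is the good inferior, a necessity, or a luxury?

With a constant price, Q₁ = 11976.60/10.54 = 1136.300 and Q₂ = 8948.46/10.54 = 849.000 (equivalently, work directly with expenditure since P cancels).
Midpoint %ΔQ = (8948.46 − 11976.60)/10462.53 = -0.28943; midpoint %ΔI = (64600 − 75590)/70095 = -0.15679.
η = -0.28943 / -0.15679 = 1.846.
η > 1 ⇒ luxury.

1.846 (luxury)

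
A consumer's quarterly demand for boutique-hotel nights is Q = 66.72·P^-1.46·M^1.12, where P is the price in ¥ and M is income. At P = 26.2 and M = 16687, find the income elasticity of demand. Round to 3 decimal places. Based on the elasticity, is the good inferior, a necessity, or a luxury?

1.120 (luxury)

For a multiplicative demand Q = A·P^α·M^β, the income elasticity is β everywhere.
Here β = 1.12, so η = 1.120.
Since η > 1, this is a luxury.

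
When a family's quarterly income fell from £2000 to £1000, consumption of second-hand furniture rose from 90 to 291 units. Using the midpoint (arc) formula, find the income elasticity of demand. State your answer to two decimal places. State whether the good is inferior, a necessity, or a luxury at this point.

-1.58 (inferior good)

ΔQ = 291 − 90 = 201; midpoint Q̄ = (90 + 291)/2 = 190.5.
ΔI = 1000 − 2000 = -1000; midpoint Ī = (2000 + 1000)/2 = 1500.
η = (ΔQ/Q̄) ÷ (ΔI/Ī) = (201/190.5) ÷ (-1000/1500) = -1.58.
η < 0 ⇒ inferior good.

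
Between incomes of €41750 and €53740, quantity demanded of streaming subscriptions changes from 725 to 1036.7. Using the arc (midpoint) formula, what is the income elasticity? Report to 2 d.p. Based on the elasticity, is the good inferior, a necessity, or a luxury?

ΔQ = 1036.7 − 725 = 311.7; midpoint Q̄ = (725 + 1036.7)/2 = 880.85.
ΔI = 53740 − 41750 = 11990; midpoint Ī = (41750 + 53740)/2 = 47745.
η = (ΔQ/Q̄) ÷ (ΔI/Ī) = (311.7/880.85) ÷ (11990/47745) = 1.41.
η > 1 ⇒ luxury.

1.41 (luxury)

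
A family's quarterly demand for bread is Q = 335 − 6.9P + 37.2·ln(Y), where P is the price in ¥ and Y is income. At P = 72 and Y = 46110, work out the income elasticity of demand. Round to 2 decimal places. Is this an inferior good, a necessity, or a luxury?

0.16 (necessity)

At P = 72, Y = 46110: Q = 237.683.
Holding P constant, ∂Q/∂Y = 37.2/Y = 0.000806766.
η_Y = (∂Q/∂Y)·(Y/Q) = 0.000806766 × (46110/237.683) = 0.16.
Since 0 < η < 1, this is a necessity.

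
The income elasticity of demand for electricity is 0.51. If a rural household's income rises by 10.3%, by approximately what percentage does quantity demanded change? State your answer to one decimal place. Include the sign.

%ΔQ ≈ η × %ΔI = 0.51 × 10.3% = 5.3%.

5.3%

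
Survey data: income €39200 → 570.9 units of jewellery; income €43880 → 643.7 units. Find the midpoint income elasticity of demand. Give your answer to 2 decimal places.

1.06

ΔQ = 643.7 − 570.9 = 72.8; midpoint Q̄ = (570.9 + 643.7)/2 = 607.3.
ΔI = 43880 − 39200 = 4680; midpoint Ī = (39200 + 43880)/2 = 41540.
η = (ΔQ/Q̄) ÷ (ΔI/Ī) = (72.8/607.3) ÷ (4680/41540) = 1.06.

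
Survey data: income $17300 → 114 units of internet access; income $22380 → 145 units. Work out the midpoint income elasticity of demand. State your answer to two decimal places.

ΔQ = 145 − 114 = 31; midpoint Q̄ = (114 + 145)/2 = 129.5.
ΔI = 22380 − 17300 = 5080; midpoint Ī = (17300 + 22380)/2 = 19840.
η = (ΔQ/Q̄) ÷ (ΔI/Ī) = (31/129.5) ÷ (5080/19840) = 0.93.

0.93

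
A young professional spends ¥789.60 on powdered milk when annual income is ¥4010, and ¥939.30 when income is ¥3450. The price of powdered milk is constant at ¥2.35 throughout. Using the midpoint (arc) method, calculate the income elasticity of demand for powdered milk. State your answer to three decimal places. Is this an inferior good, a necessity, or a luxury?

-1.153 (inferior good)

With a constant price, Q₁ = 789.60/2.35 = 336.000 and Q₂ = 939.30/2.35 = 399.702 (equivalently, work directly with expenditure since P cancels).
Midpoint %ΔQ = (939.30 − 789.60)/864.45 = 0.17317; midpoint %ΔI = (3450 − 4010)/3730 = -0.15013.
η = 0.17317 / -0.15013 = -1.153.
η < 0 ⇒ inferior good.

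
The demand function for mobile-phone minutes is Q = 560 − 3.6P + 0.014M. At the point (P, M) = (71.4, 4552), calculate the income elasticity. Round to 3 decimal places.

At P = 71.4, M = 4552: Q = 366.688.
Holding P constant, ∂Q/∂M = 0.014.
η_M = (∂Q/∂M)·(M/Q) = 0.014 × (4552/366.688) = 0.174.

0.174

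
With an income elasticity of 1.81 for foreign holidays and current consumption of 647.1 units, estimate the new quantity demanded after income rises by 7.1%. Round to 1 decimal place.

%ΔQ ≈ η × %ΔI = 1.81 × 7.1% = 12.851%.
New Q ≈ 647.1 × (1 + 0.12851) = 730.3.

730.3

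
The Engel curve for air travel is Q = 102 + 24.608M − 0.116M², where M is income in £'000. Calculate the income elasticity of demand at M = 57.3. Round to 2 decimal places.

At M = 57.3: Q = 1131.1768.
dQ/dM = 24.608 − 0.232M = 11.31440.
η = (dQ/dM)·(M/Q) = 11.31440 × (57.3/1131.1768) = 0.57.

0.57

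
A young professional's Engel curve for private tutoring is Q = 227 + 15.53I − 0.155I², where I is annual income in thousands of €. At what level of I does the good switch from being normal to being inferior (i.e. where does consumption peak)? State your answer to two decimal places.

50.10

dQ/dI = 15.53 − 0.31I.
The good is inferior where dQ/dI < 0. Setting dQ/dI = 0 gives I = 15.53 / 0.31 = 50.10.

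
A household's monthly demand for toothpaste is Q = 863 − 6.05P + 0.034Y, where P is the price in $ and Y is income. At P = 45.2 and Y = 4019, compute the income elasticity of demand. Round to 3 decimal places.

0.188

At P = 45.2, Y = 4019: Q = 726.186.
Holding P constant, ∂Q/∂Y = 0.034.
η_Y = (∂Q/∂Y)·(Y/Q) = 0.034 × (4019/726.186) = 0.188.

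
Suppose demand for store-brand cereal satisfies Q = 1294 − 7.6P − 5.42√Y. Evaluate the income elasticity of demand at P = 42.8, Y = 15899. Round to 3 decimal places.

-1.198

At P = 42.8, Y = 15899: Q = 285.305.
Holding P constant, ∂Q/∂Y = -5.42/(2√Y) = -0.0214924.
η_Y = (∂Q/∂Y)·(Y/Q) = -0.0214924 × (15899/285.305) = -1.198.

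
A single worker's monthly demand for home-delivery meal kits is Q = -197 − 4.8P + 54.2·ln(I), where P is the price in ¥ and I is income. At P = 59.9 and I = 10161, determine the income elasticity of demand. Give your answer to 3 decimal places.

At P = 59.9, I = 10161: Q = 15.546.
Holding P constant, ∂Q/∂I = 54.2/I = 0.00533412.
η_I = (∂Q/∂I)·(I/Q) = 0.00533412 × (10161/15.546) = 3.486.

3.486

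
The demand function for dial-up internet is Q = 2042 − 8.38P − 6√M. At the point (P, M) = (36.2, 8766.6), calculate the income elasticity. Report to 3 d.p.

At P = 36.2, M = 8766.6: Q = 1176.863.
Holding P constant, ∂Q/∂M = -6/(2√M) = -0.032041.
η_M = (∂Q/∂M)·(M/Q) = -0.032041 × (8766.6/1176.863) = -0.239.

-0.239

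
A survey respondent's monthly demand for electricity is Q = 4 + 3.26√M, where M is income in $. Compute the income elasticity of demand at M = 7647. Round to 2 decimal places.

0.49

At M = 7647: Q = 289.078.
dQ/dM = 3.26/(2√M) = 0.0186398 at this income.
η = (dQ/dM)·(M/Q) = 0.0186398 × (7647/289.078) = 0.49.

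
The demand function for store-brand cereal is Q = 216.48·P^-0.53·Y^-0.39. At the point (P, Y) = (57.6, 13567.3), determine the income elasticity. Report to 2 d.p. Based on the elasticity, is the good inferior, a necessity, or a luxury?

For a multiplicative demand Q = A·P^α·Y^β, the income elasticity is β everywhere.
Here β = -0.39, so η = -0.39.
Since η < 0, this is an inferior good.

-0.39 (inferior good)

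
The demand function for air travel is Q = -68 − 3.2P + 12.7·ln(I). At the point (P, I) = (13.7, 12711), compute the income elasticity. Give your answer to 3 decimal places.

At P = 13.7, I = 12711: Q = 8.178.
Holding P constant, ∂Q/∂I = 12.7/I = 0.000999135.
η_I = (∂Q/∂I)·(I/Q) = 0.000999135 × (12711/8.178) = 1.553.

1.553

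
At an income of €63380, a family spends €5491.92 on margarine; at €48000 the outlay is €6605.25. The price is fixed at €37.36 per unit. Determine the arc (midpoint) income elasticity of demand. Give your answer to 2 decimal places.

With a constant price, Q₁ = 5491.92/37.36 = 147.000 and Q₂ = 6605.25/37.36 = 176.800 (equivalently, work directly with expenditure since P cancels).
Midpoint %ΔQ = (6605.25 − 5491.92)/6048.59 = 0.18406; midpoint %ΔI = (48000 − 63380)/55690 = -0.27617.
η = 0.18406 / -0.27617 = -0.67.

-0.67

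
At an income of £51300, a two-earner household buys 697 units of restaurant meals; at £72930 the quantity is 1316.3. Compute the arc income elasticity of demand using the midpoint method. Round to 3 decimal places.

ΔQ = 1316.3 − 697 = 619.3; midpoint Q̄ = (697 + 1316.3)/2 = 1006.65.
ΔI = 72930 − 51300 = 21630; midpoint Ī = (51300 + 72930)/2 = 62115.
η = (ΔQ/Q̄) ÷ (ΔI/Ī) = (619.3/1006.65) ÷ (21630/62115) = 1.767.

1.767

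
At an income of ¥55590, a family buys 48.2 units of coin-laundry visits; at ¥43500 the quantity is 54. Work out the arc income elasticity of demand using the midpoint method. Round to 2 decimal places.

ΔQ = 54 − 48.2 = 5.8; midpoint Q̄ = (48.2 + 54)/2 = 51.1.
ΔI = 43500 − 55590 = -12090; midpoint Ī = (55590 + 43500)/2 = 49545.
η = (ΔQ/Q̄) ÷ (ΔI/Ī) = (5.8/51.1) ÷ (-12090/49545) = -0.47.

-0.47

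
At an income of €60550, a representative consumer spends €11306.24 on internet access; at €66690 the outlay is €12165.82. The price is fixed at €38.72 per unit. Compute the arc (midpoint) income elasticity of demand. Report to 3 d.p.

0.759

With a constant price, Q₁ = 11306.24/38.72 = 292.000 and Q₂ = 12165.82/38.72 = 314.200 (equivalently, work directly with expenditure since P cancels).
Midpoint %ΔQ = (12165.82 − 11306.24)/11736.03 = 0.07324; midpoint %ΔI = (66690 − 60550)/63620 = 0.09651.
η = 0.07324 / 0.09651 = 0.759.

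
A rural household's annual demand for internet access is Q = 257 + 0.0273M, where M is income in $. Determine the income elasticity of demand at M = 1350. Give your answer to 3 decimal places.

0.125

At M = 1350: Q = 293.855.
dQ/dM = 0.0273.
η = (dQ/dM)·(M/Q) = 0.0273 × (1350/293.855) = 0.125.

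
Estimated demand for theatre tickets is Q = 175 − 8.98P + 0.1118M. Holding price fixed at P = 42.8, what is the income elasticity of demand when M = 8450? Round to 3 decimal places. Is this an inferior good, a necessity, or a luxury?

1.285 (luxury)

At P = 42.8, M = 8450: Q = 735.366.
Holding P constant, ∂Q/∂M = 0.1118.
η_M = (∂Q/∂M)·(M/Q) = 0.1118 × (8450/735.366) = 1.285.
Since η > 1, this is a luxury.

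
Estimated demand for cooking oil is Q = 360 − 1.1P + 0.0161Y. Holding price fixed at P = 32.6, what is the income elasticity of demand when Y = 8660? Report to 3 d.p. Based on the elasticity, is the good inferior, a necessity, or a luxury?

At P = 32.6, Y = 8660: Q = 463.566.
Holding P constant, ∂Q/∂Y = 0.0161.
η_Y = (∂Q/∂Y)·(Y/Q) = 0.0161 × (8660/463.566) = 0.301.
Since 0 < η < 1, this is a necessity.

0.301 (necessity)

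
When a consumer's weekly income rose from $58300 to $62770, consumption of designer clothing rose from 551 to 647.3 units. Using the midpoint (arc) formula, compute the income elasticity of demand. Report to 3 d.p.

ΔQ = 647.3 − 551 = 96.3; midpoint Q̄ = (551 + 647.3)/2 = 599.15.
ΔI = 62770 − 58300 = 4470; midpoint Ī = (58300 + 62770)/2 = 60535.
η = (ΔQ/Q̄) ÷ (ΔI/Ī) = (96.3/599.15) ÷ (4470/60535) = 2.177.

2.177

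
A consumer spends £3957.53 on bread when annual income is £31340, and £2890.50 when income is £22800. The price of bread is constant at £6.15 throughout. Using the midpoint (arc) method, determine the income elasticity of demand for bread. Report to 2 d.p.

0.99

With a constant price, Q₁ = 3957.53/6.15 = 643.501 and Q₂ = 2890.50/6.15 = 470.000 (equivalently, work directly with expenditure since P cancels).
Midpoint %ΔQ = (2890.50 − 3957.53)/3424.02 = -0.31163; midpoint %ΔI = (22800 − 31340)/27070 = -0.31548.
η = -0.31163 / -0.31548 = 0.99.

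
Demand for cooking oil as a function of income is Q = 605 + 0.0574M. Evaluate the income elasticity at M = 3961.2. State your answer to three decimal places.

0.273

At M = 3961.2: Q = 832.373.
dQ/dM = 0.0574.
η = (dQ/dM)·(M/Q) = 0.0574 × (3961.2/832.373) = 0.273.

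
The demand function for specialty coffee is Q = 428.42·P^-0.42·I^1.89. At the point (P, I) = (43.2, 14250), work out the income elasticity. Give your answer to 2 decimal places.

1.89

For a multiplicative demand Q = A·P^α·I^β, the income elasticity is β everywhere.
Here β = 1.89, so η = 1.89.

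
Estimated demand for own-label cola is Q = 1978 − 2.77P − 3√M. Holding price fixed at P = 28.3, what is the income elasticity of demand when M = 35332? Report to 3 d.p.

At P = 28.3, M = 35332: Q = 1335.705.
Holding P constant, ∂Q/∂M = -3/(2√M) = -0.00798008.
η_M = (∂Q/∂M)·(M/Q) = -0.00798008 × (35332/1335.705) = -0.211.

-0.211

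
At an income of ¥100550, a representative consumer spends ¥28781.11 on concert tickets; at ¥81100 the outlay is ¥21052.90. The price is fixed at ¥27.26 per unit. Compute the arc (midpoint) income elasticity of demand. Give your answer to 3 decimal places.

1.448

With a constant price, Q₁ = 28781.11/27.26 = 1055.800 and Q₂ = 21052.90/27.26 = 772.300 (equivalently, work directly with expenditure since P cancels).
Midpoint %ΔQ = (21052.90 − 28781.11)/24917.01 = -0.31016; midpoint %ΔI = (81100 − 100550)/90825 = -0.21415.
η = -0.31016 / -0.21415 = 1.448.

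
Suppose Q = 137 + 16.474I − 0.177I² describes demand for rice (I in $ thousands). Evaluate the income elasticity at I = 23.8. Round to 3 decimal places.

0.447

At I = 23.8: Q = 428.8213.
dQ/dI = 16.474 − 0.354I = 8.04880.
η = (dQ/dI)·(I/Q) = 8.04880 × (23.8/428.8213) = 0.447.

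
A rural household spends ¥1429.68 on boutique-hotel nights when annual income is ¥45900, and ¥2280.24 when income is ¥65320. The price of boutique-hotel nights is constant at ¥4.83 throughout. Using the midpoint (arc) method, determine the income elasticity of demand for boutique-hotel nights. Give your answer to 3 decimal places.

With a constant price, Q₁ = 1429.68/4.83 = 296.000 and Q₂ = 2280.24/4.83 = 472.099 (equivalently, work directly with expenditure since P cancels).
Midpoint %ΔQ = (2280.24 − 1429.68)/1854.96 = 0.45853; midpoint %ΔI = (65320 − 45900)/55610 = 0.34922.
η = 0.45853 / 0.34922 = 1.313.

1.313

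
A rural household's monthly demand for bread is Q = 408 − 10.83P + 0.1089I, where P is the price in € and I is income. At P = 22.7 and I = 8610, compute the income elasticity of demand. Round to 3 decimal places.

0.853

At P = 22.7, I = 8610: Q = 1099.788.
Holding P constant, ∂Q/∂I = 0.1089.
η_I = (∂Q/∂I)·(I/Q) = 0.1089 × (8610/1099.788) = 0.853.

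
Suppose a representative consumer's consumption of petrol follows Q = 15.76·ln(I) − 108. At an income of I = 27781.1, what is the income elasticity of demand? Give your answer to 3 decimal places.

At I = 27781.1: Q = 53.258.
dQ/dI = 15.76/I = 0.000567292 at this income.
η = (dQ/dI)·(I/Q) = 0.000567292 × (27781.1/53.258) = 0.296.

0.296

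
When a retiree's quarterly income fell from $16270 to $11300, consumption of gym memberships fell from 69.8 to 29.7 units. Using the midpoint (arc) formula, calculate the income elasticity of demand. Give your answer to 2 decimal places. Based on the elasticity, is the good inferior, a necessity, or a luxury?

ΔQ = 29.7 − 69.8 = -40.1; midpoint Q̄ = (69.8 + 29.7)/2 = 49.75.
ΔI = 11300 − 16270 = -4970; midpoint Ī = (16270 + 11300)/2 = 13785.
η = (ΔQ/Q̄) ÷ (ΔI/Ī) = (-40.1/49.75) ÷ (-4970/13785) = 2.24.
η > 1 ⇒ luxury.

2.24 (luxury)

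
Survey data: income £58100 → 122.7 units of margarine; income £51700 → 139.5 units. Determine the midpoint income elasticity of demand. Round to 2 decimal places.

-1.10

ΔQ = 139.5 − 122.7 = 16.8; midpoint Q̄ = (122.7 + 139.5)/2 = 131.1.
ΔI = 51700 − 58100 = -6400; midpoint Ī = (58100 + 51700)/2 = 54900.
η = (ΔQ/Q̄) ÷ (ΔI/Ī) = (16.8/131.1) ÷ (-6400/54900) = -1.10.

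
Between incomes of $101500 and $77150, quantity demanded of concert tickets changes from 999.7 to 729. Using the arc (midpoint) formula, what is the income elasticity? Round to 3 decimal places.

ΔQ = 729 − 999.7 = -270.7; midpoint Q̄ = (999.7 + 729)/2 = 864.35.
ΔI = 77150 − 101500 = -24350; midpoint Ī = (101500 + 77150)/2 = 89325.
η = (ΔQ/Q̄) ÷ (ΔI/Ī) = (-270.7/864.35) ÷ (-24350/89325) = 1.149.

1.149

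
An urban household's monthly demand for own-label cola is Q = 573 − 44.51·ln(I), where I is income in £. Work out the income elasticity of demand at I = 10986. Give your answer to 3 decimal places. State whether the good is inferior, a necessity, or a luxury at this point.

-0.280 (inferior good)

At I = 10986: Q = 158.862.
dQ/dI = -44.51/I = -0.00405152 at this income.
η = (dQ/dI)·(I/Q) = -0.00405152 × (10986/158.862) = -0.280.
Since η < 0, the good is an inferior good.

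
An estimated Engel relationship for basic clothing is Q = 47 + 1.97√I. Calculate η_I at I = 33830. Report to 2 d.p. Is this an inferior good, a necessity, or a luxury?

At I = 33830: Q = 409.341.
dQ/dI = 1.97/(2√I) = 0.00535532 at this income.
η = (dQ/dI)·(I/Q) = 0.00535532 × (33830/409.341) = 0.44.
Since 0 < η < 1, the good is a necessity.

0.44 (necessity)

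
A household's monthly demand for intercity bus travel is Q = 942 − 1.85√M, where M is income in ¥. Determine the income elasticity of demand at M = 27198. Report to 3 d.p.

At M = 27198: Q = 636.901.
dQ/dM = -1.85/(2√M) = -0.00560884 at this income.
η = (dQ/dM)·(M/Q) = -0.00560884 × (27198/636.901) = -0.240.

-0.240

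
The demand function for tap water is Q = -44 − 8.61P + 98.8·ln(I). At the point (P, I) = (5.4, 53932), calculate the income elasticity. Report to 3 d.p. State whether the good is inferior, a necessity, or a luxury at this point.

0.100 (necessity)

At P = 5.4, I = 53932: Q = 985.979.
Holding P constant, ∂Q/∂I = 98.8/I = 0.00183194.
η_I = (∂Q/∂I)·(I/Q) = 0.00183194 × (53932/985.979) = 0.100.
Since 0 < η < 1, this is a necessity.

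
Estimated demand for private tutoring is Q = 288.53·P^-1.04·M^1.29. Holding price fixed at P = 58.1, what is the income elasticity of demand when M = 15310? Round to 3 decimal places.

For a multiplicative demand Q = A·P^α·M^β, the income elasticity is β everywhere.
Here β = 1.29, so η = 1.290.

1.290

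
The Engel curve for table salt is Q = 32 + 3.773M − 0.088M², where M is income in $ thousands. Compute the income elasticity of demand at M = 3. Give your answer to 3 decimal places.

At M = 3: Q = 42.5270.
dQ/dM = 3.773 − 0.176M = 3.24500.
η = (dQ/dM)·(M/Q) = 3.24500 × (3/42.5270) = 0.229.

0.229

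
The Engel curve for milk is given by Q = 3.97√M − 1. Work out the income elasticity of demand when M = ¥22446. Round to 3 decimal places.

At M = 22446: Q = 593.785.
dQ/dM = 3.97/(2√M) = 0.0132492 at this income.
η = (dQ/dM)·(M/Q) = 0.0132492 × (22446/593.785) = 0.501.

0.501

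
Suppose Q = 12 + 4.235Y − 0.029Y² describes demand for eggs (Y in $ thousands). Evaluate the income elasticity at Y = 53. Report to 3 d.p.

0.397

At Y = 53: Q = 154.9940.
dQ/dY = 4.235 − 0.058Y = 1.16100.
η = (dQ/dY)·(Y/Q) = 1.16100 × (53/154.9940) = 0.397.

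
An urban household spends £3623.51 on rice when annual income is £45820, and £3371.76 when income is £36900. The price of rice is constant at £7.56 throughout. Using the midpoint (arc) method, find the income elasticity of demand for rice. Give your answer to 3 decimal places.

0.334

With a constant price, Q₁ = 3623.51/7.56 = 479.300 and Q₂ = 3371.76/7.56 = 446.000 (equivalently, work directly with expenditure since P cancels).
Midpoint %ΔQ = (3371.76 − 3623.51)/3497.64 = -0.07198; midpoint %ΔI = (36900 − 45820)/41360 = -0.21567.
η = -0.07198 / -0.21567 = 0.334.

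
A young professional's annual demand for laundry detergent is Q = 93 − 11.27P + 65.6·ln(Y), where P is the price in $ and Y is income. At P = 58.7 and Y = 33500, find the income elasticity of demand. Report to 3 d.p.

0.571

At P = 58.7, Y = 33500: Q = 114.957.
Holding P constant, ∂Q/∂Y = 65.6/Y = 0.00195821.
η_Y = (∂Q/∂Y)·(Y/Q) = 0.00195821 × (33500/114.957) = 0.571.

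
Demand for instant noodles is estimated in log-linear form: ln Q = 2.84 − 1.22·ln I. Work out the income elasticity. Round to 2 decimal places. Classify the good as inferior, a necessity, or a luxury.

-1.22 (inferior good)

In a log-linear demand, the coefficient on ln I is the income elasticity.
So η = -1.22.
η < 0 ⇒ inferior good.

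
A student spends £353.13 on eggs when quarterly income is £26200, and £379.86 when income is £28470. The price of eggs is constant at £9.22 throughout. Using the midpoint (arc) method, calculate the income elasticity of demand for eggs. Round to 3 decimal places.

With a constant price, Q₁ = 353.13/9.22 = 38.300 and Q₂ = 379.86/9.22 = 41.200 (equivalently, work directly with expenditure since P cancels).
Midpoint %ΔQ = (379.86 − 353.13)/366.50 = 0.07293; midpoint %ΔI = (28470 − 26200)/27335 = 0.08304.
η = 0.07293 / 0.08304 = 0.878.

0.878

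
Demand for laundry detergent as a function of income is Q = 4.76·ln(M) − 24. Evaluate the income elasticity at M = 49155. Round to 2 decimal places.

At M = 49155: Q = 27.421.
dQ/dM = 4.76/M = 0.0000968365 at this income.
η = (dQ/dM)·(M/Q) = 0.0000968365 × (49155/27.421) = 0.17.

0.17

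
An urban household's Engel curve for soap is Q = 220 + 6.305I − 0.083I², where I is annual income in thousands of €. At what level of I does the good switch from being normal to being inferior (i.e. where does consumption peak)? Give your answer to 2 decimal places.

37.98

dQ/dI = 6.305 − 0.166I.
The good is inferior where dQ/dI < 0. Setting dQ/dI = 0 gives I = 6.305 / 0.166 = 37.98.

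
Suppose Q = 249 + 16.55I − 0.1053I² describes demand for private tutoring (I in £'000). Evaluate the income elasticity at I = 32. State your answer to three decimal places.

At I = 32: Q = 670.7728.
dQ/dI = 16.55 − 0.2106I = 9.81080.
η = (dQ/dI)·(I/Q) = 9.81080 × (32/670.7728) = 0.468.

0.468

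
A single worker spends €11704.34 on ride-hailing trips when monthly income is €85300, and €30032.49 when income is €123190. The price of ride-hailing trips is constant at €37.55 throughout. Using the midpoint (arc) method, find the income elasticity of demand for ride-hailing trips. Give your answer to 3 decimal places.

2.416

With a constant price, Q₁ = 11704.34/37.55 = 311.700 and Q₂ = 30032.49/37.55 = 799.800 (equivalently, work directly with expenditure since P cancels).
Midpoint %ΔQ = (30032.49 − 11704.34)/20868.42 = 0.87827; midpoint %ΔI = (123190 − 85300)/104245 = 0.36347.
η = 0.87827 / 0.36347 = 2.416.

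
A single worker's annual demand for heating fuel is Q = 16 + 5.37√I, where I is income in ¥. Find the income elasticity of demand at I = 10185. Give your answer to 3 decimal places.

0.486

At I = 10185: Q = 557.944.
dQ/dI = 5.37/(2√I) = 0.026605 at this income.
η = (dQ/dI)·(I/Q) = 0.026605 × (10185/557.944) = 0.486.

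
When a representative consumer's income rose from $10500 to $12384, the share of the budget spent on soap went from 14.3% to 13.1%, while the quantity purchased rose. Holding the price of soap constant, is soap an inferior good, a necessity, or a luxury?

Quantity rises but the budget share falls as income rises, so 0 < η < 1.

necessity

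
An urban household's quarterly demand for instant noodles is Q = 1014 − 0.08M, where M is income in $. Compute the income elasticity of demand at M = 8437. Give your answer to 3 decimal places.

At M = 8437: Q = 339.040.
dQ/dM = −0.08.
η = (dQ/dM)·(M/Q) = -0.08 × (8437/339.040) = -1.991.

-1.991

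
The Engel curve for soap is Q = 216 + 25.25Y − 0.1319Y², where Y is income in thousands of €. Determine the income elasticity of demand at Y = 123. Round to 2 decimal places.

At Y = 123: Q = 1326.2349.
dQ/dY = 25.25 − 0.2638Y = -7.19740.
η = (dQ/dY)·(Y/Q) = -7.19740 × (123/1326.2349) = -0.67.

-0.67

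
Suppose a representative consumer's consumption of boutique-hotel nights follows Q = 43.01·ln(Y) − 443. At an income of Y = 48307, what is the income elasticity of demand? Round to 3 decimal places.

At Y = 48307: Q = 20.877.
dQ/dY = 43.01/Y = 0.000890347 at this income.
η = (dQ/dY)·(Y/Q) = 0.000890347 × (48307/20.877) = 2.060.

2.060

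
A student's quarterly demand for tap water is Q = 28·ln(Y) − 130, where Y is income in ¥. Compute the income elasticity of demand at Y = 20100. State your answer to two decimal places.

0.19

At Y = 20100: Q = 147.437.
dQ/dY = 28/Y = 0.00139303 at this income.
η = (dQ/dY)·(Y/Q) = 0.00139303 × (20100/147.437) = 0.19.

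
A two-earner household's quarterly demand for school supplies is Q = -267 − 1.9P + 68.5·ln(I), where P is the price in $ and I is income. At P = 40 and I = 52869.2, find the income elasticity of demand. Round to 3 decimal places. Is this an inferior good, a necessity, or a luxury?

At P = 40, I = 52869.2: Q = 401.977.
Holding P constant, ∂Q/∂I = 68.5/I = 0.00129565.
η_I = (∂Q/∂I)·(I/Q) = 0.00129565 × (52869.2/401.977) = 0.170.
Since 0 < η < 1, this is a necessity.

0.170 (necessity)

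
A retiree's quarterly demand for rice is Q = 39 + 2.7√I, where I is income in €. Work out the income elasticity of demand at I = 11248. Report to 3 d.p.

At I = 11248: Q = 325.353.
dQ/dI = 2.7/(2√I) = 0.0127291 at this income.
η = (dQ/dI)·(I/Q) = 0.0127291 × (11248/325.353) = 0.440.

0.440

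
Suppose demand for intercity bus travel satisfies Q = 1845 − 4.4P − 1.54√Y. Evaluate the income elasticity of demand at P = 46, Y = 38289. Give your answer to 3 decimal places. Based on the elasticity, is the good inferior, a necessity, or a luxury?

At P = 46, Y = 38289: Q = 1341.259.
Holding P constant, ∂Q/∂Y = -1.54/(2√Y) = -0.00393508.
η_Y = (∂Q/∂Y)·(Y/Q) = -0.00393508 × (38289/1341.259) = -0.112.
Since η < 0, this is an inferior good.

-0.112 (inferior good)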